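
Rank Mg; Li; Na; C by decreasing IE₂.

IE_2 is the cost of taking one more electron from the +1 cation: Mg⁺ still has 1 valence electron; Li⁺ is the bare [He] core; Na⁺ is the bare [Ne] core; C⁺ still has 3 valence electrons.
Pulling an electron out of a noble-gas core costs far more than removing a remaining valence electron, so Na and Li sit at the high end of IE_2.
Valence configurations: Mg⁺ [Ne]3s¹, C⁺ [He]2s²2p¹.
Approximate IE_2 values (kJ/mol): Mg 1451, Li 7298, Na 4562, C 2353.
Overall IE_2 order: Mg < C < Na < Li.

Li > Na > C > Mg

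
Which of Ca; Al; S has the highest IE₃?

IE_3 is the cost of taking one more electron from the +2 cation: Ca²⁺ is the bare [Ar] core; Al²⁺ still has 1 valence electron; S²⁺ still has 4 valence electrons.
Breaking into a closed-shell core is much more expensive than removing a leftover valence electron — Ca has the largest IE_3 here.
Valence configurations: Al²⁺ [Ne]3s¹, S²⁺ [Ne]3s²3p².
The numbers (kJ/mol): Ca 4912, Al 2745, S 3357.
Putting it together, IE_3: Al < S < Ca.

Ca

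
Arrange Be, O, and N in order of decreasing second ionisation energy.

O, N, Be

The second ionization energy removes an electron from the +1 ion. For each element: Be⁺ still has 1 valence electron; O⁺ still has 5 valence electrons; N⁺ still has 4 valence electrons.
All are still removing valence electrons, so compare the +1 ions as you would atoms: IE_2 generally rises across a period (higher Z_eff) and falls down a group (larger shell), subject to the usual subshell exceptions.
Valence configurations: Be⁺ [He]2s¹, O⁺ [He]2s²2p³, N⁺ [He]2s²2p².
Approximate IE_2 values (kJ/mol): Be 1757, O 3388, N 2856.
Hence IE_2: Be < N < O.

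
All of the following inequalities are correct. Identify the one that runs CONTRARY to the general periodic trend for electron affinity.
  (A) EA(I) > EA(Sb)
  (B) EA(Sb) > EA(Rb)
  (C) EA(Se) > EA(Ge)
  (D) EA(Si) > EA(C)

(D)

The general trend: electron affinity increases across a period and decreases down a group.
(A) I (period 5, group 17) vs Sb (period 5, group 15): the stated order agrees with the simple trend.
(B) Sb (period 5, group 15) vs Rb (period 5, group 1): the stated order agrees with the simple trend.
(C) Se (period 4, group 16) vs Ge (period 4, group 14): the stated order agrees with the simple trend.
(D) Si (period 3, group 14) vs C (period 2, group 14): the stated order contradicts the simple trend.
The exception is (D): Si's larger, more diffuse 3p orbitals accept an added electron slightly more readily than C's compact 2p.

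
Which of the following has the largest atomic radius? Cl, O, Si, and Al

Al

O is in period 2, group 16; Al is in period 3, group 13; Si is in period 3, group 14; Cl is in period 3, group 17.
Radius decreases left→right (rising Z_eff, same n) and increases top→bottom (higher n).
These span different periods and groups, so the two trends combine.
Cl > O: the two effects oppose for this pair; the down-group effect wins (99 vs 63 pm).
Si > Cl: both are in period 3; the period trend gives Si the larger value.
Al > Si: both are in period 3; the period trend gives Al the larger value.
Tabulated atomic radius (pm): O 63, Al 126, Si 116, Cl 99.
The largest atomic radius among these belongs to Al.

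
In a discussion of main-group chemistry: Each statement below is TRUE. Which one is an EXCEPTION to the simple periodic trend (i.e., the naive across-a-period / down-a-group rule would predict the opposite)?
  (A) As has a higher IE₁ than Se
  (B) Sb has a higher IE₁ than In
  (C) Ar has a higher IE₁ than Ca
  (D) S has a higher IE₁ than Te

The general trend: IE₁ increases across a period and decreases down a group.
(A) As (period 4, group 15) vs Se (period 4, group 16): the stated order contradicts the simple trend.
(B) Sb (period 5, group 15) vs In (period 5, group 13): the stated order agrees with the simple trend.
(C) Ar (period 3, group 18) vs Ca (period 4, group 2): the stated order agrees with the simple trend.
(D) S (period 3, group 16) vs Te (period 5, group 16): the stated order agrees with the simple trend.
The exception is (A): Se (4p⁴) ionizes more easily than half-filled As (4p³).

(A)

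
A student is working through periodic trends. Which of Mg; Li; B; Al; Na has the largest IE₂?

Li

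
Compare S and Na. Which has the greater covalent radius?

Na is in period 3, group 1; S is in period 3, group 16.
Atomic radius shrinks across a period as nuclear charge pulls the same shell inward, and grows down a group as new shells are added.
All lie in period 3, so atomic radius increases right to left.
So Na has the greater covalent radius (Na > S).

Na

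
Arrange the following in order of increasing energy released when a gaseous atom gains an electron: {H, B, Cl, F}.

H is in period 1, group 1; B is in period 2, group 13; F is in period 2, group 17; Cl is in period 3, group 17.
Atoms with high Z_eff and room in the valence shell (especially the halogens) have the most exothermic electron affinities.
These span different periods and groups, so the two trends combine.
H > B: period and group pull opposite ways; the down-group shift dominates (73 vs 27 kJ/mol).
F > H: period and group pull opposite ways; the across-period shift dominates (328 vs 73 kJ/mol).
Cl > F: this pair runs against the simple trend — see the exception note.
Note the exception: Cl has a higher electron affinity than F, contrary to the simple trend — F's small 2p subshell makes the incoming electron feel strong e⁻–e⁻ repulsion, so Cl actually releases more energy on gaining an electron.
Approximate values (kJ/mol): H 73, B 27, F 328, Cl 349.
So from lowest to highest: B < H < F < Cl.

B < H < F < Cl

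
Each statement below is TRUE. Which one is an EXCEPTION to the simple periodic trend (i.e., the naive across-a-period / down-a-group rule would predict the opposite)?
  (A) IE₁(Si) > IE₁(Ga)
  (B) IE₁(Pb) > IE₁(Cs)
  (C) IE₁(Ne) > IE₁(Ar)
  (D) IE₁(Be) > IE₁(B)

(D)

The general trend: IE₁ increases across a period and decreases down a group.
(A) Si (period 3, group 14) vs Ga (period 4, group 13): the stated order agrees with the simple trend.
(B) Pb (period 6, group 14) vs Cs (period 6, group 1): the stated order agrees with the simple trend.
(C) Ne (period 2, group 18) vs Ar (period 3, group 18): the stated order agrees with the simple trend.
(D) Be (period 2, group 2) vs B (period 2, group 13): the stated order contradicts the simple trend.
The exception is (D): removing B's lone 2p electron is easier than breaking Be's filled 2s².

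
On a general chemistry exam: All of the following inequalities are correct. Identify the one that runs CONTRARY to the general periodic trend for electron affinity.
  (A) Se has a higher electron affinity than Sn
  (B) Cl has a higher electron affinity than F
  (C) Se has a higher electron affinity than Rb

(B)

The general trend: electron affinity increases across a period and decreases down a group.
(A) Se (period 4, group 16) vs Sn (period 5, group 14): the stated order agrees with the simple trend.
(B) Cl (period 3, group 17) vs F (period 2, group 17): the stated order contradicts the simple trend.
(C) Se (period 4, group 16) vs Rb (period 5, group 1): the stated order agrees with the simple trend.
The exception is (B): F's small 2p subshell makes the incoming electron feel strong e⁻–e⁻ repulsion, so Cl actually releases more energy on gaining an electron.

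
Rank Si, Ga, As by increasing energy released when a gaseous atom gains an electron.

Si is in period 3, group 14; Ga is in period 4, group 13; As is in period 4, group 15.
Adding an electron releases more energy for atoms nearer the top right (short of the noble gases).
Neither a single period nor a single group — weigh both effects.
As > Ga: both are in period 4; the period trend gives As the larger value.
Si > As: period and group pull opposite ways; the down-group shift dominates (134 vs 78 kJ/mol).
Tabulated electron affinity (kJ/mol): Si 134, Ga 29, As 78.
So from lowest to highest: Ga < As < Si.

Ga < As < Si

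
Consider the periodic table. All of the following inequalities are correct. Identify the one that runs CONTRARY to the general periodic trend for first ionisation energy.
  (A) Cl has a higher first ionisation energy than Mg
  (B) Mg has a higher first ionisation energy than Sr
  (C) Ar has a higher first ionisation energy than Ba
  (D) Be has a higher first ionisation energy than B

(D)

The general trend: first ionisation energy increases across a period and decreases down a group.
(A) Cl (period 3, group 17) vs Mg (period 3, group 2): the stated order agrees with the simple trend.
(B) Mg (period 3, group 2) vs Sr (period 5, group 2): the stated order agrees with the simple trend.
(C) Ar (period 3, group 18) vs Ba (period 6, group 2): the stated order agrees with the simple trend.
(D) Be (period 2, group 2) vs B (period 2, group 13): the stated order contradicts the simple trend.
The exception is (D): removing B's lone 2p electron is easier than breaking Be's filled 2s².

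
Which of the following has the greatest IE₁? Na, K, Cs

Na

Na is in period 3, group 1; K is in period 4, group 1; Cs is in period 6, group 1.
Removing the outermost electron gets harder across a period and easier down a group.
All are in group 1, so first ionization energy increases up the group.
The greatest IE₁ among these belongs to Na.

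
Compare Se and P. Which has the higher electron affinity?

Se

EA tends to increase across a period and decrease down a group, though the pattern is less regular than for IE or radius.
These sit on a diagonal, where the across-period and down-group effects partly cancel.
Se > P: the two effects oppose for this pair; the across-period effect wins (195 vs 72 kJ/mol).
Approximate values (kJ/mol): P 72, Se 195.
So Se has the higher electron affinity (Se > P).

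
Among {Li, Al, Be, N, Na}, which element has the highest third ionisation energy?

Be

Consider each +2 ion: Li²⁺ is already 1 electron into the core; Al²⁺ still has 1 valence electron; Be²⁺ is the bare [He] core; N²⁺ still has 3 valence electrons; Na²⁺ is already 1 electron into the core.
Core electrons are held far more tightly than valence electrons, so Na, Li and Be top the IE_3 order.
Valence configurations: Al²⁺ [Ne]3s¹, N²⁺ [He]2s²2p¹.
The numbers (kJ/mol): Li 11815, Al 2745, Be 14849, N 4578, Na 6910.
Overall IE_3 order: Al < N < Na < Li < Be.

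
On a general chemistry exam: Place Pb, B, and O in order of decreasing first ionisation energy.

B is in period 2, group 13; O is in period 2, group 16; Pb is in period 6, group 14.
Removing the outermost electron gets harder across a period and easier down a group.
These span different periods and groups, so the two trends combine.
B > Pb: the two effects oppose for this pair; the down-group effect wins (801 vs 716 kJ/mol).
O > B: both are in period 2; the period trend gives O the larger value.
Tabulated first ionization energy (kJ/mol): B 801, O 1314, Pb 716.
So from highest to lowest: O > B > Pb.

O, B, Pb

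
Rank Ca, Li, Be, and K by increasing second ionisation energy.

Ca < Be < K < Li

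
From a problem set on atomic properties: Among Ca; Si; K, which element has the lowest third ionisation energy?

Si

IE_3 is the cost of taking one more electron from the +2 cation: Ca²⁺ is the bare [Ar] core; Si²⁺ still has 2 valence electrons; K²⁺ is already 1 electron into the core.
Pulling an electron out of a noble-gas core costs far more than removing a remaining valence electron, so K and Ca sit at the high end of IE_3.
The numbers (kJ/mol): Ca 4912, Si 3232, K 4420.
Putting it together, IE_3: Si < K < Ca.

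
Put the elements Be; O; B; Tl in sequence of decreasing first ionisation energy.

O > Be > B > Tl

Be is in period 2, group 2; B is in period 2, group 13; O is in period 2, group 16; Tl is in period 6, group 13.
Removing the outermost electron gets harder across a period and easier down a group.
These span different periods and groups, so the two trends combine.
B > Tl: B sits above Tl in group 13, so the down-group effect alone puts B higher.
Be > B: this pair runs against the simple trend — see the exception note.
O > Be: both are in period 2; the period trend gives O the larger value.
Note the exception: Be has a higher first ionization energy than B, contrary to the simple trend — removing B's lone 2p electron is easier than breaking Be's filled 2s².
Approximate values (kJ/mol): Be 900, B 801, O 1314, Tl 589.
So from highest to lowest: O > Be > B > Tl.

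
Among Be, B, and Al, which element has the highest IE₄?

B

The fourth ionization energy removes an electron from the +3 ion. For each element: Be³⁺ is already 1 electron into the core; B³⁺ is the bare [He] core; Al³⁺ is the bare [Ne] core.
All of these are removing an electron from a noble-gas core or deeper; the smaller core (lower principal quantum number) is held far more tightly, and within a period the higher nuclear charge binds the same core more tightly.
The numbers (kJ/mol): Be 21007, B 25026, Al 11577.
Putting it together, IE_4: Al < Be < B.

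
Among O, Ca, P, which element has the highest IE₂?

O

The second ionization energy removes an electron from the +1 ion. For each element: O⁺ still has 5 valence electrons; Ca⁺ still has 1 valence electron; P⁺ still has 4 valence electrons.
All are still removing valence electrons, so compare the +1 ions as you would atoms: IE_2 generally rises across a period (higher Z_eff) and falls down a group (larger shell), subject to the usual subshell exceptions.
Valence configurations: O⁺ [He]2s²2p³, Ca⁺ [Ar]4s¹, P⁺ [Ne]3s²3p².
Approximate IE_2 values (kJ/mol): O 3388, Ca 1145, P 1907.
So the second ionization energies run Ca < P < O.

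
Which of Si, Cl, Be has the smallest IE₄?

Si

After 3 electrons have been removed, what remains? Si³⁺ still has 1 valence electron; Cl³⁺ still has 4 valence electrons; Be³⁺ is already 1 electron into the core.
Core electrons are held far more tightly than valence electrons, so Be tops the IE_4 order.
Valence configurations: Si³⁺ [Ne]3s¹, Cl³⁺ [Ne]3s²3p².
The numbers (kJ/mol): Si 4356, Cl 5159, Be 21007.
So the fourth ionization energies run Si < Cl < Be.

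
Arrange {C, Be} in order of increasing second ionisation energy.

After 1 electron has been removed, what remains? C⁺ still has 3 valence electrons; Be⁺ still has 1 valence electron.
All are still removing valence electrons, so compare the +1 ions as you would atoms: IE_2 generally rises across a period (higher Z_eff) and falls down a group (larger shell), subject to the usual subshell exceptions.
Valence configurations: C⁺ [He]2s²2p¹, Be⁺ [He]2s¹.
The numbers (kJ/mol): C 2353, Be 1757.
Overall IE_2 order: Be < C.

Be < C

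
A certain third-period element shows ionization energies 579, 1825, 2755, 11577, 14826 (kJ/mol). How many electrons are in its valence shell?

3

Look for the largest jump between consecutive ionization energies: IE4/IE3 ≈ 4.2, far larger than any earlier ratio.
That jump marks the point where a core electron is being removed. So the atom has 3 valence electrons.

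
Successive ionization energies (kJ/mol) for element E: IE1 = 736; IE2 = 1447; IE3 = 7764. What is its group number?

Group 2

Look for the largest jump between consecutive ionization energies: IE3/IE2 ≈ 5.4, far larger than any earlier ratio.
That jump marks the point where a core electron is being removed. So the atom has 2 valence electrons.
A main-group element with 2 valence electrons is in group 2.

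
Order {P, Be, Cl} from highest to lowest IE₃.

Be, Cl, P

After 2 electrons have been removed, what remains? P²⁺ still has 3 valence electrons; Be²⁺ is the bare [He] core; Cl²⁺ still has 5 valence electrons.
Breaking into a closed-shell core is much more expensive than removing a leftover valence electron — Be has the largest IE_3 here.
Valence configurations: P²⁺ [Ne]3s²3p¹, Cl²⁺ [Ne]3s²3p³.
Tabulated IE_3 (kJ/mol): P 2914, Be 14849, Cl 3822.
Hence IE_3: P < Cl < Be.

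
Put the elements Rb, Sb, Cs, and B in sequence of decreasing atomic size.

Cs > Rb > Sb > B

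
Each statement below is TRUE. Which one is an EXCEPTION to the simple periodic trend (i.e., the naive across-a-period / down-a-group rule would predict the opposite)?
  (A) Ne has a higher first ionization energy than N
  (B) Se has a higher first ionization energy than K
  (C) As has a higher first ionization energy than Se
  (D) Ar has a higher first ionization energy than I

(C)

The general trend: first ionization energy increases across a period and decreases down a group.
(A) Ne (period 2, group 18) vs N (period 2, group 15): the stated order agrees with the simple trend.
(B) Se (period 4, group 16) vs K (period 4, group 1): the stated order agrees with the simple trend.
(C) As (period 4, group 15) vs Se (period 4, group 16): the stated order contradicts the simple trend.
(D) Ar (period 3, group 18) vs I (period 5, group 17): the stated order agrees with the simple trend.
The exception is (C): Se (4p⁴) ionizes more easily than half-filled As (4p³).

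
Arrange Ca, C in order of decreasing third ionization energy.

Ca > C

IE_3 is the cost of taking one more electron from the +2 cation: Ca²⁺ is the bare [Ar] core; C²⁺ still has 2 valence electrons.
Core electrons are held far more tightly than valence electrons, so Ca tops the IE_3 order.
The numbers (kJ/mol): Ca 4912, C 4620.
Hence IE_3: C < Ca.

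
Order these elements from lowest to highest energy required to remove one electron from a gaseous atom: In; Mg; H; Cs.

IE₁ increases left→right with effective nuclear charge and decreases top→bottom as the valence shell moves farther out.
Neither a single period nor a single group — weigh both effects.
In > Cs: relative to Cs, both the across-period and down-group shifts push In's first ionization energy up.
Mg > In: period and group pull opposite ways; the down-group shift dominates (738 vs 558 kJ/mol).
H > Mg: the two effects oppose for this pair; the down-group effect wins (1312 vs 738 kJ/mol).
Approximate values (kJ/mol): H 1312, Mg 738, In 558, Cs 376.
So from lowest to highest: Cs < In < Mg < H.

Cs, In, Mg, H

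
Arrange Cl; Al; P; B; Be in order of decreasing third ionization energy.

The third ionization energy removes an electron from the +2 ion. For each element: Cl²⁺ still has 5 valence electrons; Al²⁺ still has 1 valence electron; P²⁺ still has 3 valence electrons; B²⁺ still has 1 valence electron; Be²⁺ is the bare [He] core.
Core electrons are held far more tightly than valence electrons, so Be tops the IE_3 order.
Valence configurations: Cl²⁺ [Ne]3s²3p³, Al²⁺ [Ne]3s¹, P²⁺ [Ne]3s²3p¹, B²⁺ [He]2s¹.
Approximate IE_3 values (kJ/mol): Cl 3822, Al 2745, P 2914, B 3660, Be 14849.
So the third ionization energies run Al < P < B < Cl < Be.

Be > Cl > B > P > Al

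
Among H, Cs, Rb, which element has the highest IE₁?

H

Removing the outermost electron gets harder across a period and easier down a group.
All are in group 1, so first ionization energy increases up the group.
The highest IE₁ among these belongs to H.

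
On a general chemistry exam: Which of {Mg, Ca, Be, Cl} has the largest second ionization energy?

IE_2 is the cost of taking one more electron from the +1 cation: Mg⁺ still has 1 valence electron; Ca⁺ still has 1 valence electron; Be⁺ still has 1 valence electron; Cl⁺ still has 6 valence electrons.
All are still removing valence electrons, so compare the +1 ions as you would atoms: IE_2 generally rises across a period (higher Z_eff) and falls down a group (larger shell), subject to the usual subshell exceptions.
Valence configurations: Mg⁺ [Ne]3s¹, Ca⁺ [Ar]4s¹, Be⁺ [He]2s¹, Cl⁺ [Ne]3s²3p⁴.
Approximate IE_2 values (kJ/mol): Mg 1451, Ca 1145, Be 1757, Cl 2298.
So the second ionization energies run Ca < Mg < Be < Cl.

Cl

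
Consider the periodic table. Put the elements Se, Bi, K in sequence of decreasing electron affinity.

K is in period 4, group 1; Se is in period 4, group 16; Bi is in period 6, group 15.
Electron affinity generally becomes more exothermic across a period toward the halogens and less exothermic down a group.
Here both period and group differ, so the two effects have to be weighed against each other.
Bi > K: the two effects oppose for this pair; the across-period effect wins (91 vs 48 kJ/mol).
Se > Bi: both effects reinforce here, so Se is clearly the higher of the two.
Tabulated electron affinity (kJ/mol): K 48, Se 195, Bi 91.
So from highest to lowest: Se > Bi > K.

Se, Bi, K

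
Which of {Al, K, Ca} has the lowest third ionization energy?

IE_3 is the cost of taking one more electron from the +2 cation: Al²⁺ still has 1 valence electron; K²⁺ is already 1 electron into the core; Ca²⁺ is the bare [Ar] core.
Breaking into a closed-shell core is much more expensive than removing a leftover valence electron — K and Ca have the largest IE_3 here.
The numbers (kJ/mol): Al 2745, K 4420, Ca 4912.
Overall IE_3 order: Al < K < Ca.

Al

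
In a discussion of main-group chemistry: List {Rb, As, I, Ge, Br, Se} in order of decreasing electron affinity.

Br > I > Se > Ge > As > Rb

Ge is in period 4, group 14; As is in period 4, group 15; Se is in period 4, group 16; Br is in period 4, group 17; Rb is in period 5, group 1; I is in period 5, group 17.
EA tends to increase across a period and decrease down a group, though the pattern is less regular than for IE or radius.
Here both period and group differ, so the two effects have to be weighed against each other.
As > Rb: relative to Rb, both the across-period and down-group shifts push As's electron affinity up.
Ge > As: this pair runs against the simple trend — see the exception note.
Se > Ge: Se lies to the right of Ge in period 4, so the across-period effect alone puts Se higher.
I > Se: the two effects oppose for this pair; the across-period effect wins (295 vs 195 kJ/mol).
Br > I: they share group 17; the group trend gives Br the larger value.
Note the exception: Ge has a higher electron affinity than As, contrary to the simple trend — adding an electron to As's half-filled 4p³ is unfavourable, so Ge (4p²) has the more exothermic EA.
Approximate values (kJ/mol): Ge 119, As 78, Se 195, Br 325, Rb 47, I 295.
So from highest to lowest: Br > I > Se > Ge > As > Rb.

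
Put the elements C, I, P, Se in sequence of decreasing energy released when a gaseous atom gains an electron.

I > Se > C > P

Electron affinity generally becomes more exothermic across a period toward the halogens and less exothermic down a group.
A diagonal step moves right (one effect) and down (the opposite effect) at once.
C > P: period and group pull opposite ways; the down-group shift dominates (122 vs 72 kJ/mol).
Se > C: period and group pull opposite ways; the across-period shift dominates (195 vs 122 kJ/mol).
I > Se: the two effects oppose for this pair; the across-period effect wins (295 vs 195 kJ/mol).
Tabulated electron affinity (kJ/mol): C 122, P 72, Se 195, I 295.
So from highest to lowest: I > Se > C > P.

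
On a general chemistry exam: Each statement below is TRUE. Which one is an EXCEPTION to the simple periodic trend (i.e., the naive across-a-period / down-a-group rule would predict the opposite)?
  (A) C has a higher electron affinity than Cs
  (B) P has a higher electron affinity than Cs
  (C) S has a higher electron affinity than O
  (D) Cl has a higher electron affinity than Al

The general trend: electron affinity increases across a period and decreases down a group.
(A) C (period 2, group 14) vs Cs (period 6, group 1): the stated order agrees with the simple trend.
(B) P (period 3, group 15) vs Cs (period 6, group 1): the stated order agrees with the simple trend.
(C) S (period 3, group 16) vs O (period 2, group 16): the stated order contradicts the simple trend.
(D) Cl (period 3, group 17) vs Al (period 3, group 13): the stated order agrees with the simple trend.
The exception is (C): the compact 2p subshell of O repels the added electron more than S's larger 3p does.

(C)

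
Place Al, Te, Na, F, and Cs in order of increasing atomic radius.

F, Al, Te, Na, Cs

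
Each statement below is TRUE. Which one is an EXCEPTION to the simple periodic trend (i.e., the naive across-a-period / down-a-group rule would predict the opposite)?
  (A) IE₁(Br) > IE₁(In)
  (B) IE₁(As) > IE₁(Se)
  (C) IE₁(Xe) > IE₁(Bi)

The general trend: first ionisation energy increases across a period and decreases down a group.
(A) Br (period 4, group 17) vs In (period 5, group 13): the stated order agrees with the simple trend.
(B) As (period 4, group 15) vs Se (period 4, group 16): the stated order contradicts the simple trend.
(C) Xe (period 5, group 18) vs Bi (period 6, group 15): the stated order agrees with the simple trend.
The exception is (B): Se (4p⁴) ionizes more easily than half-filled As (4p³).

(B)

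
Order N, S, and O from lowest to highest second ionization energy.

S < N < O

IE_2 is the cost of taking one more electron from the +1 cation: N⁺ still has 4 valence electrons; S⁺ still has 5 valence electrons; O⁺ still has 5 valence electrons.
All are still removing valence electrons, so compare the +1 ions as you would atoms: IE_2 generally rises across a period (higher Z_eff) and falls down a group (larger shell), subject to the usual subshell exceptions.
Valence configurations: N⁺ [He]2s²2p², S⁺ [Ne]3s²3p³, O⁺ [He]2s²2p³.
Tabulated IE_2 (kJ/mol): N 2856, S 2252, O 3388.
Hence IE_2: S < N < O.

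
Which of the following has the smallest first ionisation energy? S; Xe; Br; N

S

IE₁ increases left→right with effective nuclear charge and decreases top→bottom as the valence shell moves farther out.
A diagonal step moves right (one effect) and down (the opposite effect) at once.
Br > S: the two effects oppose for this pair; the across-period effect wins (1140 vs 1000 kJ/mol).
Xe > Br: the two effects oppose for this pair; the across-period effect wins (1170 vs 1140 kJ/mol).
N > Xe: period and group pull opposite ways; the down-group shift dominates (1402 vs 1170 kJ/mol).
Approximate values (kJ/mol): N 1402, S 1000, Br 1140, Xe 1170.
The smallest first ionisation energy among these belongs to S.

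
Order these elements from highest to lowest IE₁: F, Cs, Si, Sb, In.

F > Sb > Si > In > Cs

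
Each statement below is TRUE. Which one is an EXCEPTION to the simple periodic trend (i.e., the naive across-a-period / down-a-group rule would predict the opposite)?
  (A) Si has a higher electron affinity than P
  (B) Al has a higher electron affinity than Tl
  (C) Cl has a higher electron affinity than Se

(A)

The general trend: electron affinity increases across a period and decreases down a group.
(A) Si (period 3, group 14) vs P (period 3, group 15): the stated order contradicts the simple trend.
(B) Al (period 3, group 13) vs Tl (period 6, group 13): the stated order agrees with the simple trend.
(C) Cl (period 3, group 17) vs Se (period 4, group 16): the stated order agrees with the simple trend.
The exception is (A): adding an electron to P's half-filled 3p³ is unfavourable, so Si (3p²) has the more exothermic EA.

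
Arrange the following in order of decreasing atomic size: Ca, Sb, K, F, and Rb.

F is in period 2, group 17; K is in period 4, group 1; Ca is in period 4, group 2; Rb is in period 5, group 1; Sb is in period 5, group 15.
Atomic radius shrinks across a period as nuclear charge pulls the same shell inward, and grows down a group as new shells are added.
Here both period and group differ, so the two effects have to be weighed against each other.
Sb > F: relative to F, both the across-period and down-group shifts push Sb's atomic radius up.
Ca > Sb: the two effects oppose for this pair; the across-period effect wins (171 vs 140 pm).
K > Ca: both are in period 4; the period trend gives K the larger value.
Rb > K: Rb sits below K in group 1, so the down-group effect alone puts Rb larger.
For reference (pm): F 64, K 196, Ca 171, Rb 210, Sb 140.
So from largest to smallest: Rb > K > Ca > Sb > F.

Rb > K > Ca > Sb > F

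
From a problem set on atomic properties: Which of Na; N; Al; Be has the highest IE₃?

Consider each +2 ion: Na²⁺ is already 1 electron into the core; N²⁺ still has 3 valence electrons; Al²⁺ still has 1 valence electron; Be²⁺ is the bare [He] core.
Breaking into a closed-shell core is much more expensive than removing a leftover valence electron — Na and Be have the largest IE_3 here.
Valence configurations: N²⁺ [He]2s²2p¹, Al²⁺ [Ne]3s¹.
Approximate IE_3 values (kJ/mol): Na 6910, N 4578, Al 2745, Be 14849.
Hence IE_3: Al < N < Na < Be.

Be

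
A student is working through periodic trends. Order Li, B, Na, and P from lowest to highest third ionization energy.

P, B, Na, Li

IE_3 is the cost of taking one more electron from the +2 cation: Li²⁺ is already 1 electron into the core; B²⁺ still has 1 valence electron; Na²⁺ is already 1 electron into the core; P²⁺ still has 3 valence electrons.
Core electrons are held far more tightly than valence electrons, so Na and Li top the IE_3 order.
Valence configurations: B²⁺ [He]2s¹, P²⁺ [Ne]3s²3p¹.
The numbers (kJ/mol): Li 11815, B 3660, Na 6910, P 2914.
Putting it together, IE_3: P < B < Na < Li.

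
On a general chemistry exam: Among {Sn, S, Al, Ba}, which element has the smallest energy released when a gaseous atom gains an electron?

Ba

Electron affinity generally becomes more exothermic across a period toward the halogens and less exothermic down a group.
Neither a single period nor a single group — weigh both effects.
Al > Ba: both effects reinforce here, so Al is clearly the higher of the two.
Sn > Al: period and group pull opposite ways; the across-period shift dominates (107 vs 42 kJ/mol).
S > Sn: relative to Sn, both the across-period and down-group shifts push S's electron affinity up.
Approximate values (kJ/mol): Al 42, S 200, Sn 107, Ba 14.
The smallest energy released when a gaseous atom gains an electron among these belongs to Ba.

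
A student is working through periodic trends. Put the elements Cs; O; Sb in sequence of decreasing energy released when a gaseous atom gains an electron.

Atoms with high Z_eff and room in the valence shell (especially the halogens) have the most exothermic electron affinities.
Here both period and group differ, so the two effects have to be weighed against each other.
Sb > Cs: both effects reinforce here, so Sb is clearly the higher of the two.
O > Sb: both effects reinforce here, so O is clearly the higher of the two.
Tabulated electron affinity (kJ/mol): O 141, Sb 103, Cs 46.
So from highest to lowest: O > Sb > Cs.

O > Sb > Cs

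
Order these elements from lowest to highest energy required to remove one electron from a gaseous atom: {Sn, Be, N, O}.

Sn, Be, O, N

Be is in period 2, group 2; N is in period 2, group 15; O is in period 2, group 16; Sn is in period 5, group 14.
Removing the outermost electron gets harder across a period and easier down a group.
Neither a single period nor a single group — weigh both effects.
Be > Sn: the two effects oppose for this pair; the down-group effect wins (900 vs 709 kJ/mol).
O > Be: both are in period 2; the period trend gives O the larger value.
N > O: this pair runs against the simple trend — see the exception note.
Note the exception: N has a higher first ionization energy than O, contrary to the simple trend — pairing an electron in O's 2p⁴ costs repulsion energy, so O ionizes more easily than half-filled N (2p³).
Approximate values (kJ/mol): Be 900, N 1402, O 1314, Sn 709.
So from lowest to highest: Sn < Be < O < N.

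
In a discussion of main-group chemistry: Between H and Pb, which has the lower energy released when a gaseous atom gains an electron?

Pb

H is in period 1, group 1; Pb is in period 6, group 14.
EA tends to increase across a period and decrease down a group, though the pattern is less regular than for IE or radius.
Neither a single period nor a single group — weigh both effects.
H > Pb: the two effects oppose for this pair; the down-group effect wins (73 vs 35 kJ/mol).
Tabulated electron affinity (kJ/mol): H 73, Pb 35.
So Pb has the lower energy released when a gaseous atom gains an electron (Pb < H).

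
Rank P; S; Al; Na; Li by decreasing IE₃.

IE_3 is the cost of taking one more electron from the +2 cation: P²⁺ still has 3 valence electrons; S²⁺ still has 4 valence electrons; Al²⁺ still has 1 valence electron; Na²⁺ is already 1 electron into the core; Li²⁺ is already 1 electron into the core.
Breaking into a closed-shell core is much more expensive than removing a leftover valence electron — Na and Li have the largest IE_3 here.
Valence configurations: P²⁺ [Ne]3s²3p¹, S²⁺ [Ne]3s²3p², Al²⁺ [Ne]3s¹.
Tabulated IE_3 (kJ/mol): P 2914, S 3357, Al 2745, Na 6910, Li 11815.
Overall IE_3 order: Al < P < S < Na < Li.

Li, Na, S, P, Al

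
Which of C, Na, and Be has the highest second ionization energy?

IE_2 is the cost of taking one more electron from the +1 cation: C⁺ still has 3 valence electrons; Na⁺ is the bare [Ne] core; Be⁺ still has 1 valence electron.
Core electrons are held far more tightly than valence electrons, so Na tops the IE_2 order.
Valence configurations: C⁺ [He]2s²2p¹, Be⁺ [He]2s¹.
Tabulated IE_2 (kJ/mol): C 2353, Na 4562, Be 1757.
Putting it together, IE_2: Be < C < Na.

Na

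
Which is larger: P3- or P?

Forming P3- adds 3 electrons to P. More electron–electron repulsion in the same shell, with unchanged nuclear charge, lets the cloud expand.
An anion is larger than its parent atom: P3- > P.

P3-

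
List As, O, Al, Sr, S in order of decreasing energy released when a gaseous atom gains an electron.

O is in period 2, group 16; Al is in period 3, group 13; S is in period 3, group 16; As is in period 4, group 15; Sr is in period 5, group 2.
Atoms with high Z_eff and room in the valence shell (especially the halogens) have the most exothermic electron affinities.
Neither a single period nor a single group — weigh both effects.
Al > Sr: relative to Sr, both the across-period and down-group shifts push Al's electron affinity up.
As > Al: period and group pull opposite ways; the across-period shift dominates (78 vs 42 kJ/mol).
O > As: both effects reinforce here, so O is clearly the higher of the two.
S > O: this pair runs against the simple trend — see the exception note.
Note the exception: S has a higher electron affinity than O, contrary to the simple trend — the compact 2p subshell of O repels the added electron more than S's larger 3p does.
Approximate values (kJ/mol): O 141, Al 42, S 200, As 78, Sr 5.
So from highest to lowest: S > O > As > Al > Sr.

S, O, As, Al, Sr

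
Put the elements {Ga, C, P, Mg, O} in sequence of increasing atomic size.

O < C < P < Ga < Mg

C is in period 2, group 14; O is in period 2, group 16; Mg is in period 3, group 2; P is in period 3, group 15; Ga is in period 4, group 13.
Moving right in a period, electrons are added to the same shell under a stronger nuclear pull, so atoms get smaller; moving down, a new shell is opened and atoms get larger.
These span different periods and groups, so the two trends combine.
C > O: both are in period 2; the period trend gives C the larger value.
P > C: the two effects oppose for this pair; the down-group effect wins (111 vs 75 pm).
Ga > P: relative to P, both the across-period and down-group shifts push Ga's atomic radius up.
Mg > Ga: the two effects oppose for this pair; the across-period effect wins (139 vs 124 pm).
Tabulated atomic radius (pm): C 75, O 63, Mg 139, P 111, Ga 124.
So from smallest to largest: O < C < P < Ga < Mg.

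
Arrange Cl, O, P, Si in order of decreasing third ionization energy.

O > Cl > Si > P

After 2 electrons have been removed, what remains? Cl²⁺ still has 5 valence electrons; O²⁺ still has 4 valence electrons; P²⁺ still has 3 valence electrons; Si²⁺ still has 2 valence electrons.
All are still removing valence electrons, so compare the +2 ions as you would atoms: IE_3 generally rises across a period (higher Z_eff) and falls down a group (larger shell), subject to the usual subshell exceptions.
Valence configurations: Cl²⁺ [Ne]3s²3p³, O²⁺ [He]2s²2p², P²⁺ [Ne]3s²3p¹, Si²⁺ [Ne]3s².
P²⁺ loses a lone 3p electron whereas Si²⁺ must break into a filled 3s² pair, so IE_3(Si) > IE_3(P) even though P has the higher nuclear charge.
Approximate IE_3 values (kJ/mol): Cl 3822, O 5300, P 2914, Si 3232.
So the third ionization energies run P < Si < Cl < O.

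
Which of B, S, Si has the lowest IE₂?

Consider each +1 ion: B⁺ still has 2 valence electrons; S⁺ still has 5 valence electrons; Si⁺ still has 3 valence electrons.
All are still removing valence electrons, so compare the +1 ions as you would atoms: IE_2 generally rises across a period (higher Z_eff) and falls down a group (larger shell), subject to the usual subshell exceptions.
Valence configurations: B⁺ [He]2s², S⁺ [Ne]3s²3p³, Si⁺ [Ne]3s²3p¹.
Approximate IE_2 values (kJ/mol): B 2427, S 2252, Si 1577.
Overall IE_2 order: Si < S < B.

Si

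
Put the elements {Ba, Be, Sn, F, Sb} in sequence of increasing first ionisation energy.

Ba < Sn < Sb < Be < F

Be is in period 2, group 2; F is in period 2, group 17; Sn is in period 5, group 14; Sb is in period 5, group 15; Ba is in period 6, group 2.
Removing the outermost electron gets harder across a period and easier down a group.
These span different periods and groups, so the two trends combine.
Sn > Ba: relative to Ba, both the across-period and down-group shifts push Sn's first ionization energy up.
Sb > Sn: both are in period 5; the period trend gives Sb the larger value.
Be > Sb: period and group pull opposite ways; the down-group shift dominates (900 vs 831 kJ/mol).
F > Be: both are in period 2; the period trend gives F the larger value.
Tabulated first ionization energy (kJ/mol): Be 900, F 1681, Sn 709, Sb 831, Ba 503.
So from lowest to highest: Ba < Sn < Sb < Be < F.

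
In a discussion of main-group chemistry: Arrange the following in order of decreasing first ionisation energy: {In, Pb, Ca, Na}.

Pb > Ca > In > Na

Na is in period 3, group 1; Ca is in period 4, group 2; In is in period 5, group 13; Pb is in period 6, group 14.
Across a period the outer electron is held more tightly (higher IE₁); down a group it sits in a higher shell, more shielded, and comes off more easily.
A diagonal step moves right (one effect) and down (the opposite effect) at once.
In > Na: the two effects oppose for this pair; the across-period effect wins (558 vs 496 kJ/mol).
Ca > In: the two effects oppose for this pair; the down-group effect wins (590 vs 558 kJ/mol).
Pb > Ca: the two effects oppose for this pair; the across-period effect wins (716 vs 590 kJ/mol).
For reference (kJ/mol): Na 496, Ca 590, In 558, Pb 716.
So from highest to lowest: Pb > Ca > In > Na.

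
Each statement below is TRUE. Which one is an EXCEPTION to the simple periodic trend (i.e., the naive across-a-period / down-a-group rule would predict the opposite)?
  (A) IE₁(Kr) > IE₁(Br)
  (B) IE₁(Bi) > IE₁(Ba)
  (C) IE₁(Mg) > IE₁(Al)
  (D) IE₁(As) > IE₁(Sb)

(C)

The general trend: IE₁ increases across a period and decreases down a group.
(A) Kr (period 4, group 18) vs Br (period 4, group 17): the stated order agrees with the simple trend.
(B) Bi (period 6, group 15) vs Ba (period 6, group 2): the stated order agrees with the simple trend.
(C) Mg (period 3, group 2) vs Al (period 3, group 13): the stated order contradicts the simple trend.
(D) As (period 4, group 15) vs Sb (period 5, group 15): the stated order agrees with the simple trend.
The exception is (C): Al's single 3p electron is easier to remove than one from Mg's filled 3s².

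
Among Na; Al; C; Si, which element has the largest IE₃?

After 2 electrons have been removed, what remains? Na²⁺ is already 1 electron into the core; Al²⁺ still has 1 valence electron; C²⁺ still has 2 valence electrons; Si²⁺ still has 2 valence electrons.
Pulling an electron out of a noble-gas core costs far more than removing a remaining valence electron, so Na sits at the high end of IE_3.
Valence configurations: Al²⁺ [Ne]3s¹, C²⁺ [He]2s², Si²⁺ [Ne]3s².
Approximate IE_3 values (kJ/mol): Na 6910, Al 2745, C 4620, Si 3232.
Putting it together, IE_3: Al < Si < C < Na.

Na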